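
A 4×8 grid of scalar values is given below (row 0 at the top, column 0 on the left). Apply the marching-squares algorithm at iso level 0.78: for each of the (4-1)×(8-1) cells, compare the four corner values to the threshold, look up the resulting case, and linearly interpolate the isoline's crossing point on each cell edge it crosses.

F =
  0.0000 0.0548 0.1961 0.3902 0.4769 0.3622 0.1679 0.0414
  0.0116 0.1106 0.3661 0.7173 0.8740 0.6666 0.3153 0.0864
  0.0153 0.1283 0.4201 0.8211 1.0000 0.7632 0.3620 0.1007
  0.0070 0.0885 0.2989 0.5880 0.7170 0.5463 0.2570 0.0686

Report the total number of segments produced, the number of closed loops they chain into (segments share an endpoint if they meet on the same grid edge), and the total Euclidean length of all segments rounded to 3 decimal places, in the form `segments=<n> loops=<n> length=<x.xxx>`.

cell (0,3): code 0100 → (0.763,4.000)–(1.000,3.400)
cell (0,4): code 1000 → (1.000,4.453)–(0.763,4.000)
cell (1,2): code 0100 → (1.604,3.000)–(2.000,2.898)
cell (1,3): code 1110 → (1.000,3.400)–(1.604,3.000)
cell (1,4): code 1001 → (2.000,4.929)–(1.000,4.453)
cell (2,2): code 0010 → (2.000,2.898)–(2.176,3.000)
cell (2,3): code 0011 → (2.176,3.000)–(2.777,4.000)
cell (2,4): code 0001 → (2.777,4.000)–(2.000,4.929)
total: 8 segments, chained into 1 closed loop(s), length Σ = 5.979276

segments=8 loops=1 length=5.979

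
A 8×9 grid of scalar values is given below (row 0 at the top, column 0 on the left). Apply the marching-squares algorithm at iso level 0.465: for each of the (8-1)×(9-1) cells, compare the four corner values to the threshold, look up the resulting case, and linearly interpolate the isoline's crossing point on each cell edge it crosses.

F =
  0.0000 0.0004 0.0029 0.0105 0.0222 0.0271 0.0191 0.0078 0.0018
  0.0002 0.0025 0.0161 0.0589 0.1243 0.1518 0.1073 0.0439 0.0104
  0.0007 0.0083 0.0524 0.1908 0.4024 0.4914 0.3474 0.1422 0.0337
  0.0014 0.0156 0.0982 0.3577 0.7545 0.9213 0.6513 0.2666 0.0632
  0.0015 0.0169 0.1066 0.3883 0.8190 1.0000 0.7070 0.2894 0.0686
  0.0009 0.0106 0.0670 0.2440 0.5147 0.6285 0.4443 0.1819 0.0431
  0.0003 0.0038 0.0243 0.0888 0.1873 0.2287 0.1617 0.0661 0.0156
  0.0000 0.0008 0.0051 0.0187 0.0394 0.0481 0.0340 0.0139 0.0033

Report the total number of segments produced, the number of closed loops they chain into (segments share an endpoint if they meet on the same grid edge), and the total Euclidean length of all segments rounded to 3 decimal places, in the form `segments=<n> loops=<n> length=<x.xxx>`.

segments=14 loops=1 length=10.684

cell (1,4): code 0100 → (1.922,5.000)–(2.000,4.703)
cell (1,5): code 1000 → (2.000,5.183)–(1.922,5.000)
cell (2,3): code 0100 → (2.178,4.000)–(3.000,3.270)
cell (2,4): code 1110 → (2.000,4.703)–(2.178,4.000)
cell (2,5): code 1101 → (2.387,6.000)–(2.000,5.183)
cell (2,6): code 1000 → (3.000,6.484)–(2.387,6.000)
cell (3,3): code 0110 → (3.000,3.270)–(4.000,3.178)
cell (3,6): code 1001 → (4.000,6.580)–(3.000,6.484)
cell (4,3): code 0110 → (4.000,3.178)–(5.000,3.816)
cell (4,5): code 1011 → (5.000,5.888)–(4.921,6.000)
cell (4,6): code 0001 → (4.921,6.000)–(4.000,6.580)
cell (5,3): code 0010 → (5.000,3.816)–(5.152,4.000)
cell (5,4): code 0011 → (5.152,4.000)–(5.409,5.000)
cell (5,5): code 0001 → (5.409,5.000)–(5.000,5.888)
total: 14 segments, chained into 1 closed loop(s), length Σ = 10.684225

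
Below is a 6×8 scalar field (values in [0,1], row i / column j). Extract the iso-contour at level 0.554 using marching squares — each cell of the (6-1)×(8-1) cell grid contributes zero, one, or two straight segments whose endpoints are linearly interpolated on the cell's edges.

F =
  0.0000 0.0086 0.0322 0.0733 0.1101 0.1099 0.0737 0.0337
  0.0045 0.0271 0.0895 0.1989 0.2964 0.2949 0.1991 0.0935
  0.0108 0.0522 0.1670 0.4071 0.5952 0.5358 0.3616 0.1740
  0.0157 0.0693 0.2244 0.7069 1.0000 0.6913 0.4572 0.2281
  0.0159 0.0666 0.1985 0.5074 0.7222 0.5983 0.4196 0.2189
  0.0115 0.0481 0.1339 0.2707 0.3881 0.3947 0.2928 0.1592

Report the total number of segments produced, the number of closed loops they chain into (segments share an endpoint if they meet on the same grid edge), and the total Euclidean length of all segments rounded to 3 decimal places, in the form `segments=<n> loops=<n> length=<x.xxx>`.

cell (1,3): code 0100 → (1.862,4.000)–(2.000,3.781)
cell (1,4): code 1000 → (2.000,4.694)–(1.862,4.000)
cell (2,2): code 0100 → (2.490,3.000)–(3.000,2.683)
cell (2,3): code 1110 → (2.000,3.781)–(2.490,3.000)
cell (2,4): code 1101 → (2.117,5.000)–(2.000,4.694)
cell (2,5): code 1000 → (3.000,5.587)–(2.117,5.000)
cell (3,2): code 0010 → (3.000,2.683)–(3.766,3.000)
cell (3,3): code 0111 → (3.766,3.000)–(4.000,3.217)
cell (3,5): code 1001 → (4.000,5.248)–(3.000,5.587)
cell (4,3): code 0010 → (4.000,3.217)–(4.503,4.000)
cell (4,4): code 0011 → (4.503,4.000)–(4.218,5.000)
cell (4,5): code 0001 → (4.218,5.000)–(4.000,5.248)
total: 12 segments, chained into 1 closed loop(s), length Σ = 8.381114

segments=12 loops=1 length=8.381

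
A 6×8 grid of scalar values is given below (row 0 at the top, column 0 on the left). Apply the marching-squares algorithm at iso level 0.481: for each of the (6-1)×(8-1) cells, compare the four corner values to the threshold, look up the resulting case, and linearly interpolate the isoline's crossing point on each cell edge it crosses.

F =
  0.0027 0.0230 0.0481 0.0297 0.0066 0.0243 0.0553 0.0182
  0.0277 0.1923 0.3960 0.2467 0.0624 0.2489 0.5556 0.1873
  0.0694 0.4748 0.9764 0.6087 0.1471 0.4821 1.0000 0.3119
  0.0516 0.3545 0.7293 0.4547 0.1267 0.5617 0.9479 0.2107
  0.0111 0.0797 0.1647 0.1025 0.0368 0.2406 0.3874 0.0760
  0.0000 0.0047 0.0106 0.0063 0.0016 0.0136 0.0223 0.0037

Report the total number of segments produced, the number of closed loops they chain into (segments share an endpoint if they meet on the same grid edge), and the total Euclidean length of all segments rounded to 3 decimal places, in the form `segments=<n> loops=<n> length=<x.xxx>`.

segments=18 loops=2 length=14.269

cell (0,5): code 0100 → (0.851,6.000)–(1.000,5.757)
cell (0,6): code 1000 → (1.000,6.203)–(0.851,6.000)
cell (1,1): code 0100 → (1.146,2.000)–(2.000,1.012)
cell (1,2): code 1100 → (1.647,3.000)–(1.146,2.000)
cell (1,3): code 1000 → (2.000,3.277)–(1.647,3.000)
cell (1,4): code 0100 → (1.995,5.000)–(2.000,4.997)
cell (1,5): code 1110 → (1.000,5.757)–(1.995,5.000)
cell (1,6): code 1001 → (2.000,6.754)–(1.000,6.203)
cell (2,1): code 0110 → (2.000,1.012)–(3.000,1.338)
cell (2,2): code 1011 → (3.000,2.904)–(2.829,3.000)
cell (2,3): code 0001 → (2.829,3.000)–(2.000,3.277)
cell (2,4): code 0110 → (2.000,4.997)–(3.000,4.814)
cell (2,6): code 1001 → (3.000,6.633)–(2.000,6.754)
cell (3,1): code 0010 → (3.000,1.338)–(3.440,2.000)
cell (3,2): code 0001 → (3.440,2.000)–(3.000,2.904)
cell (3,4): code 0010 → (3.000,4.814)–(3.251,5.000)
cell (3,5): code 0011 → (3.251,5.000)–(3.833,6.000)
cell (3,6): code 0001 → (3.833,6.000)–(3.000,6.633)
total: 18 segments, chained into 2 closed loop(s), length Σ = 14.268617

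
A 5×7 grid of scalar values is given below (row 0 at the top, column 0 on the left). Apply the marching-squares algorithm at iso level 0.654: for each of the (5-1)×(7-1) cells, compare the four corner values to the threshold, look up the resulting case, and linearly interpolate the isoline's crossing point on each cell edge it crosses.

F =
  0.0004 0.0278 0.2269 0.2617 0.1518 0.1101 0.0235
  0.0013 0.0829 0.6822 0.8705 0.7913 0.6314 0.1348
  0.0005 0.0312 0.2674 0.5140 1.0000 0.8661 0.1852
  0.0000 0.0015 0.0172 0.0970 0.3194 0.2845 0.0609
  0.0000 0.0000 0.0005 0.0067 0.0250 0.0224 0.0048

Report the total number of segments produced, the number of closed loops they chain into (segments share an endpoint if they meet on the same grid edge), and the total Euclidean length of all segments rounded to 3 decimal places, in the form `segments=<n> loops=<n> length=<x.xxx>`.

cell (0,1): code 0100 → (0.938,2.000)–(1.000,1.953)
cell (0,2): code 1100 → (0.644,3.000)–(0.938,2.000)
cell (0,3): code 1100 → (0.785,4.000)–(0.644,3.000)
cell (0,4): code 1000 → (1.000,4.859)–(0.785,4.000)
cell (1,1): code 0010 → (1.000,1.953)–(1.068,2.000)
cell (1,2): code 0011 → (1.068,2.000)–(1.607,3.000)
cell (1,3): code 0111 → (1.607,3.000)–(2.000,3.288)
cell (1,4): code 1101 → (1.096,5.000)–(1.000,4.859)
cell (1,5): code 1000 → (2.000,5.311)–(1.096,5.000)
cell (2,3): code 0010 → (2.000,3.288)–(2.508,4.000)
cell (2,4): code 0011 → (2.508,4.000)–(2.365,5.000)
cell (2,5): code 0001 → (2.365,5.000)–(2.000,5.311)
total: 12 segments, chained into 1 closed loop(s), length Σ = 8.212465

segments=12 loops=1 length=8.212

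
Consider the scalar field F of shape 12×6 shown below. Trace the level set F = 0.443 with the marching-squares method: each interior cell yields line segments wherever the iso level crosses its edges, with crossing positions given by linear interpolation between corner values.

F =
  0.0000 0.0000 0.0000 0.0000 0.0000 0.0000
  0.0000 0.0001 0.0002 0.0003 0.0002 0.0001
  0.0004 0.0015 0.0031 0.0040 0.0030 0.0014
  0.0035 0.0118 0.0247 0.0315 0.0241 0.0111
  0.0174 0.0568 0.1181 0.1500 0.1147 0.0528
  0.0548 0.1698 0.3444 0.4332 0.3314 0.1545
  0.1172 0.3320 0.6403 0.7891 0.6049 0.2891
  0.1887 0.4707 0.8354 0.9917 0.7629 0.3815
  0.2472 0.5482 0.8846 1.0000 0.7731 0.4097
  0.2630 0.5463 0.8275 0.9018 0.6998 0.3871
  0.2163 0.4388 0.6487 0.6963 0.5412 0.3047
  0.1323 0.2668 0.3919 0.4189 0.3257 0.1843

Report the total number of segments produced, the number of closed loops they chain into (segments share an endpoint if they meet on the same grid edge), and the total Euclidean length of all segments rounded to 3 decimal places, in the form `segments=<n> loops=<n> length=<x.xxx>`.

cell (5,1): code 0100 → (5.333,2.000)–(6.000,1.360)
cell (5,2): code 1100 → (5.028,3.000)–(5.333,2.000)
cell (5,3): code 1100 → (5.408,4.000)–(5.028,3.000)
cell (5,4): code 1000 → (6.000,4.513)–(5.408,4.000)
cell (6,0): code 0100 → (6.800,1.000)–(7.000,0.902)
cell (6,1): code 1110 → (6.000,1.360)–(6.800,1.000)
cell (6,4): code 1001 → (7.000,4.839)–(6.000,4.513)
cell (7,0): code 0110 → (7.000,0.902)–(8.000,0.650)
cell (7,4): code 1001 → (8.000,4.908)–(7.000,4.839)
cell (8,0): code 0110 → (8.000,0.650)–(9.000,0.635)
cell (8,4): code 1001 → (9.000,4.821)–(8.000,4.908)
cell (9,0): code 0010 → (9.000,0.635)–(9.961,1.000)
cell (9,1): code 0111 → (9.961,1.000)–(10.000,1.020)
cell (9,4): code 1001 → (10.000,4.415)–(9.000,4.821)
cell (10,1): code 0010 → (10.000,1.020)–(10.801,2.000)
cell (10,2): code 0011 → (10.801,2.000)–(10.913,3.000)
cell (10,3): code 0011 → (10.913,3.000)–(10.456,4.000)
cell (10,4): code 0001 → (10.456,4.000)–(10.000,4.415)
total: 18 segments, chained into 1 closed loop(s), length Σ = 16.151336

segments=18 loops=1 length=16.151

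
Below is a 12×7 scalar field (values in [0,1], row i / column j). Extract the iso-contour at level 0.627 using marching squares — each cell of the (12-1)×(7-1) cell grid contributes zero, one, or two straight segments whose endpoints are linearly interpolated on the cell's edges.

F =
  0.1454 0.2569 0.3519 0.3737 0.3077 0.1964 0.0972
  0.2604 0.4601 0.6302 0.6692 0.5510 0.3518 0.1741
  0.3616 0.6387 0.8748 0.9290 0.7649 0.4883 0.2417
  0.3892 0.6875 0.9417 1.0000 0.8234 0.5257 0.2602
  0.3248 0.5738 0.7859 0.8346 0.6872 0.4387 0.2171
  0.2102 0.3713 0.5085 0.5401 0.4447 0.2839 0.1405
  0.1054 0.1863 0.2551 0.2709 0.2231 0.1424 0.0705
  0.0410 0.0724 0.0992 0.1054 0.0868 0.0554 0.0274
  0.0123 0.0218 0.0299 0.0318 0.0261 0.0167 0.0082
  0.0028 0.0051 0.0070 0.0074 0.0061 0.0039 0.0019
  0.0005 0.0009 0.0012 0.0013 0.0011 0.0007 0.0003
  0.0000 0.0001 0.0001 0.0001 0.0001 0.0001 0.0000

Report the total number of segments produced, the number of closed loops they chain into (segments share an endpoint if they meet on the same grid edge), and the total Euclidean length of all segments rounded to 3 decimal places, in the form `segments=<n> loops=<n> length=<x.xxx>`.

segments=16 loops=1 length=12.005

cell (0,1): code 0100 → (0.989,2.000)–(1.000,1.981)
cell (0,2): code 1100 → (0.857,3.000)–(0.989,2.000)
cell (0,3): code 1000 → (1.000,3.357)–(0.857,3.000)
cell (1,0): code 0100 → (1.934,1.000)–(2.000,0.958)
cell (1,1): code 1110 → (1.000,1.981)–(1.934,1.000)
cell (1,3): code 1101 → (1.355,4.000)–(1.000,3.357)
cell (1,4): code 1000 → (2.000,4.499)–(1.355,4.000)
cell (2,0): code 0110 → (2.000,0.958)–(3.000,0.797)
cell (2,4): code 1001 → (3.000,4.660)–(2.000,4.499)
cell (3,0): code 0010 → (3.000,0.797)–(3.532,1.000)
cell (3,1): code 0111 → (3.532,1.000)–(4.000,1.251)
cell (3,4): code 1001 → (4.000,4.242)–(3.000,4.660)
cell (4,1): code 0010 → (4.000,1.251)–(4.573,2.000)
cell (4,2): code 0011 → (4.573,2.000)–(4.705,3.000)
cell (4,3): code 0011 → (4.705,3.000)–(4.248,4.000)
cell (4,4): code 0001 → (4.248,4.000)–(4.000,4.242)
total: 16 segments, chained into 1 closed loop(s), length Σ = 12.005337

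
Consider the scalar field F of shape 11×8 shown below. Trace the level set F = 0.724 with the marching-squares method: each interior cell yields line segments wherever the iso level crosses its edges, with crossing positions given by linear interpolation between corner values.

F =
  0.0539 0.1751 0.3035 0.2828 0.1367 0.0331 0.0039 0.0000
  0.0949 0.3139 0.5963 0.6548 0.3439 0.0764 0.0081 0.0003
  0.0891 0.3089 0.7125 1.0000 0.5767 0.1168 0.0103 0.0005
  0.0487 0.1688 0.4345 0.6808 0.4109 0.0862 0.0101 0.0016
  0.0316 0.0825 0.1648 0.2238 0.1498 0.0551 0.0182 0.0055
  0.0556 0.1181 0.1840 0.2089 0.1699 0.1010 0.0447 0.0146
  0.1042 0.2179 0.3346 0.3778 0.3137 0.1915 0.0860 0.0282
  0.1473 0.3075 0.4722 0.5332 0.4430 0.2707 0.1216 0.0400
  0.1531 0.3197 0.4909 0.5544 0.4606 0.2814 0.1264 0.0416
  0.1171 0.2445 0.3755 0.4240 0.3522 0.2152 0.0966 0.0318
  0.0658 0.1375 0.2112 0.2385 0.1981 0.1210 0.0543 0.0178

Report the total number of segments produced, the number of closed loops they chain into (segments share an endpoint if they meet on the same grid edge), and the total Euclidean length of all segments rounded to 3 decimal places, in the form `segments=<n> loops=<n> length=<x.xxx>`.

segments=4 loops=1 length=4.656

cell (1,2): code 0100 → (1.200,3.000)–(2.000,2.040)
cell (1,3): code 1000 → (2.000,3.652)–(1.200,3.000)
cell (2,2): code 0010 → (2.000,2.040)–(2.865,3.000)
cell (2,3): code 0001 → (2.865,3.000)–(2.000,3.652)
total: 4 segments, chained into 1 closed loop(s), length Σ = 4.655971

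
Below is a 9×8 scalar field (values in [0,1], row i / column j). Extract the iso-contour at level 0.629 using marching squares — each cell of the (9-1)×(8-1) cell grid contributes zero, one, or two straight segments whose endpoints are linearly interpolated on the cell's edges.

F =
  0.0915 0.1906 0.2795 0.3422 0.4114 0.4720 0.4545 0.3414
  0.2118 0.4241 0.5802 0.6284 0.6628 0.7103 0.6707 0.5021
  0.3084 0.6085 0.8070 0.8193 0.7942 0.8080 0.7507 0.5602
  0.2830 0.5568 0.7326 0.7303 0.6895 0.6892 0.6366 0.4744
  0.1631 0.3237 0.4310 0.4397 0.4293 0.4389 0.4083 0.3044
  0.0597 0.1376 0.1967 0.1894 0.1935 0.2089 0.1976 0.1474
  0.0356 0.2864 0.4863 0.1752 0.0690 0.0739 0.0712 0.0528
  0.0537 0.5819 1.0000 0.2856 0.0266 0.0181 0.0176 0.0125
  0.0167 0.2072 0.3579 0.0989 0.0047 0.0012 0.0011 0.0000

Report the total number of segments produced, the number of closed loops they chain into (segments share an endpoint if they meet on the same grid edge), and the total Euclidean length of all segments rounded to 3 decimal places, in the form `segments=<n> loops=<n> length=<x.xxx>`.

cell (0,3): code 0100 → (0.866,4.000)–(1.000,3.017)
cell (0,4): code 1100 → (0.659,5.000)–(0.866,4.000)
cell (0,5): code 1100 → (0.807,6.000)–(0.659,5.000)
cell (0,6): code 1000 → (1.000,6.247)–(0.807,6.000)
cell (1,1): code 0100 → (1.215,2.000)–(2.000,1.103)
cell (1,2): code 1100 → (1.003,3.000)–(1.215,2.000)
cell (1,3): code 1110 → (1.000,3.017)–(1.003,3.000)
cell (1,6): code 1001 → (2.000,6.639)–(1.000,6.247)
cell (2,1): code 0110 → (2.000,1.103)–(3.000,1.411)
cell (2,6): code 1001 → (3.000,6.047)–(2.000,6.639)
cell (3,1): code 0010 → (3.000,1.411)–(3.344,2.000)
cell (3,2): code 0011 → (3.344,2.000)–(3.349,3.000)
cell (3,3): code 0011 → (3.349,3.000)–(3.233,4.000)
cell (3,4): code 0011 → (3.233,4.000)–(3.241,5.000)
cell (3,5): code 0011 → (3.241,5.000)–(3.033,6.000)
cell (3,6): code 0001 → (3.033,6.000)–(3.000,6.047)
cell (6,1): code 0100 → (6.278,2.000)–(7.000,1.113)
cell (6,2): code 1000 → (7.000,2.519)–(6.278,2.000)
cell (7,1): code 0010 → (7.000,1.113)–(7.578,2.000)
cell (7,2): code 0001 → (7.578,2.000)–(7.000,2.519)
total: 20 segments, chained into 2 closed loop(s), length Σ = 17.488238

segments=20 loops=2 length=17.488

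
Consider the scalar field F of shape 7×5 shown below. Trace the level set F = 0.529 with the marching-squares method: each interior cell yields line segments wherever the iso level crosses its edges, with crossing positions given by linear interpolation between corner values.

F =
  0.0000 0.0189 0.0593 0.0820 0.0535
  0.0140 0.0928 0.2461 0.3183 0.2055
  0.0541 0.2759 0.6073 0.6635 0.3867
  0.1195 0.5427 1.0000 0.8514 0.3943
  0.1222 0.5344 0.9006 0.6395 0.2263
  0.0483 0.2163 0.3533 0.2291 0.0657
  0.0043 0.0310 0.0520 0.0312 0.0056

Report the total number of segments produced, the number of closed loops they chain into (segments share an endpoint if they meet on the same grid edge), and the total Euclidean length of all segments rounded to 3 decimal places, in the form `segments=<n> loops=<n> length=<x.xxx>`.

cell (1,1): code 0100 → (1.783,2.000)–(2.000,1.764)
cell (1,2): code 1100 → (1.610,3.000)–(1.783,2.000)
cell (1,3): code 1000 → (2.000,3.486)–(1.610,3.000)
cell (2,0): code 0100 → (2.949,1.000)–(3.000,0.968)
cell (2,1): code 1110 → (2.000,1.764)–(2.949,1.000)
cell (2,3): code 1001 → (3.000,3.705)–(2.000,3.486)
cell (3,0): code 0110 → (3.000,0.968)–(4.000,0.987)
cell (3,3): code 1001 → (4.000,3.267)–(3.000,3.705)
cell (4,0): code 0010 → (4.000,0.987)–(4.017,1.000)
cell (4,1): code 0011 → (4.017,1.000)–(4.679,2.000)
cell (4,2): code 0011 → (4.679,2.000)–(4.269,3.000)
cell (4,3): code 0001 → (4.269,3.000)–(4.000,3.267)
total: 12 segments, chained into 1 closed loop(s), length Σ = 9.033409

segments=12 loops=1 length=9.033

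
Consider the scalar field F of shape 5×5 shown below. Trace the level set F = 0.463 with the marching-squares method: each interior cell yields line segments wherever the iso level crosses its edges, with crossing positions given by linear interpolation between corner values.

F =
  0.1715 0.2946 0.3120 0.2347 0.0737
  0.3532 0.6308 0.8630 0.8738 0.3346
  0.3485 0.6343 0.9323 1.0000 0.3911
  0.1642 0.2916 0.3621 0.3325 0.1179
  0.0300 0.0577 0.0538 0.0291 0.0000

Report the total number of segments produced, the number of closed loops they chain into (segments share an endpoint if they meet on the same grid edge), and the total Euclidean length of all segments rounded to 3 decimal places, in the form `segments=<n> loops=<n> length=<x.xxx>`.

cell (0,0): code 0100 → (0.501,1.000)–(1.000,0.396)
cell (0,1): code 1100 → (0.274,2.000)–(0.501,1.000)
cell (0,2): code 1100 → (0.357,3.000)–(0.274,2.000)
cell (0,3): code 1000 → (1.000,3.762)–(0.357,3.000)
cell (1,0): code 0110 → (1.000,0.396)–(2.000,0.401)
cell (1,3): code 1001 → (2.000,3.882)–(1.000,3.762)
cell (2,0): code 0010 → (2.000,0.401)–(2.500,1.000)
cell (2,1): code 0011 → (2.500,1.000)–(2.823,2.000)
cell (2,2): code 0011 → (2.823,2.000)–(2.804,3.000)
cell (2,3): code 0001 → (2.804,3.000)–(2.000,3.882)
total: 10 segments, chained into 1 closed loop(s), length Σ = 9.842025

segments=10 loops=1 length=9.842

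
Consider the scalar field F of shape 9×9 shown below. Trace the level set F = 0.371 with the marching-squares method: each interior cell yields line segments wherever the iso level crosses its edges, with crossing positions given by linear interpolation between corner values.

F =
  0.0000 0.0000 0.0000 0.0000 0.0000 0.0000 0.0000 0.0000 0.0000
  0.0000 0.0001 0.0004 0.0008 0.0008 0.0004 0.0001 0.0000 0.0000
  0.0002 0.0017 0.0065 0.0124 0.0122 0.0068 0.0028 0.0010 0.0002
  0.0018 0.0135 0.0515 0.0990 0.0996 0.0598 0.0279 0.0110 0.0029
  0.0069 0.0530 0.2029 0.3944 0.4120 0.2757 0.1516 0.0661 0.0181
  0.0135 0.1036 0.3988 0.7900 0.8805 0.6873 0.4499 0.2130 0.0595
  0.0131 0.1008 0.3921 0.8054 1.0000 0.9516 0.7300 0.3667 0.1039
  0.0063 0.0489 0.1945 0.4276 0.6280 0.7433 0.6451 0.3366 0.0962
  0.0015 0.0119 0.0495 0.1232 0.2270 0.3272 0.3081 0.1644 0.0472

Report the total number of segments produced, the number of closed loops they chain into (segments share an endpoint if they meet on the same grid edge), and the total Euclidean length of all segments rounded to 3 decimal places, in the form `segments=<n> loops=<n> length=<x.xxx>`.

cell (3,2): code 0100 → (3.921,3.000)–(4.000,2.878)
cell (3,3): code 1100 → (3.869,4.000)–(3.921,3.000)
cell (3,4): code 1000 → (4.000,4.301)–(3.869,4.000)
cell (4,1): code 0100 → (4.858,2.000)–(5.000,1.906)
cell (4,2): code 1110 → (4.000,2.878)–(4.858,2.000)
cell (4,4): code 1101 → (4.232,5.000)–(4.000,4.301)
cell (4,5): code 1100 → (4.736,6.000)–(4.232,5.000)
cell (4,6): code 1000 → (5.000,6.333)–(4.736,6.000)
cell (5,1): code 0110 → (5.000,1.906)–(6.000,1.928)
cell (5,6): code 1001 → (6.000,6.988)–(5.000,6.333)
cell (6,1): code 0010 → (6.000,1.928)–(6.107,2.000)
cell (6,2): code 0111 → (6.107,2.000)–(7.000,2.757)
cell (6,6): code 1001 → (7.000,6.888)–(6.000,6.988)
cell (7,2): code 0010 → (7.000,2.757)–(7.186,3.000)
cell (7,3): code 0011 → (7.186,3.000)–(7.641,4.000)
cell (7,4): code 0011 → (7.641,4.000)–(7.895,5.000)
cell (7,5): code 0011 → (7.895,5.000)–(7.813,6.000)
cell (7,6): code 0001 → (7.813,6.000)–(7.000,6.888)
total: 18 segments, chained into 1 closed loop(s), length Σ = 14.299385

segments=18 loops=1 length=14.299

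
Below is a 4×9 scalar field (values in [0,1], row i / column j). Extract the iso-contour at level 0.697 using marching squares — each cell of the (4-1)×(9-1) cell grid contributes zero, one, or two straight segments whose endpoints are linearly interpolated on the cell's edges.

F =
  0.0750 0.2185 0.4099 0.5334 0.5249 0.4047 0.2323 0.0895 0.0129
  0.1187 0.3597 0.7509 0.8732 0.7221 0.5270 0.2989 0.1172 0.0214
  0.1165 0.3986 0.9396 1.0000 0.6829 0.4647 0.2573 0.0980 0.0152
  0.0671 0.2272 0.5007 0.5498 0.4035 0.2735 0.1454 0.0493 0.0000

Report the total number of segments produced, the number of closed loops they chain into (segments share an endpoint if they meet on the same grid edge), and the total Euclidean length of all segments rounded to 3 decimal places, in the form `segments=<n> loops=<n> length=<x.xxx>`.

segments=10 loops=1 length=7.478

cell (0,1): code 0100 → (0.842,2.000)–(1.000,1.862)
cell (0,2): code 1100 → (0.481,3.000)–(0.842,2.000)
cell (0,3): code 1100 → (0.873,4.000)–(0.481,3.000)
cell (0,4): code 1000 → (1.000,4.129)–(0.873,4.000)
cell (1,1): code 0110 → (1.000,1.862)–(2.000,1.552)
cell (1,3): code 1011 → (2.000,3.956)–(1.640,4.000)
cell (1,4): code 0001 → (1.640,4.000)–(1.000,4.129)
cell (2,1): code 0010 → (2.000,1.552)–(2.553,2.000)
cell (2,2): code 0011 → (2.553,2.000)–(2.673,3.000)
cell (2,3): code 0001 → (2.673,3.000)–(2.000,3.956)
total: 10 segments, chained into 1 closed loop(s), length Σ = 7.477888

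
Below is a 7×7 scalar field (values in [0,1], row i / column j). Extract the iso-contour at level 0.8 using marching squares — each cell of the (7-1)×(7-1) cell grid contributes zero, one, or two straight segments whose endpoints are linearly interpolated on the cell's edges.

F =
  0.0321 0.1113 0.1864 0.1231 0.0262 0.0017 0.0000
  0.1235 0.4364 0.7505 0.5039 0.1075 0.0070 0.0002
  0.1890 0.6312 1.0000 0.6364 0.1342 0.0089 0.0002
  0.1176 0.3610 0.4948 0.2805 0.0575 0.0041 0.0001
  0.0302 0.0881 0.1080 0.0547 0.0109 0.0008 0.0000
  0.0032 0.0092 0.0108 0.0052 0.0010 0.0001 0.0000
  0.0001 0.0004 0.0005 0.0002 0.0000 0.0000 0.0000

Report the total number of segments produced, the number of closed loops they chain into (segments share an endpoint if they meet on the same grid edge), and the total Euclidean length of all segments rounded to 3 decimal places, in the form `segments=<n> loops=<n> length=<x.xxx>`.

cell (1,1): code 0100 → (1.198,2.000)–(2.000,1.458)
cell (1,2): code 1000 → (2.000,2.550)–(1.198,2.000)
cell (2,1): code 0010 → (2.000,1.458)–(2.396,2.000)
cell (2,2): code 0001 → (2.396,2.000)–(2.000,2.550)
total: 4 segments, chained into 1 closed loop(s), length Σ = 3.289117

segments=4 loops=1 length=3.289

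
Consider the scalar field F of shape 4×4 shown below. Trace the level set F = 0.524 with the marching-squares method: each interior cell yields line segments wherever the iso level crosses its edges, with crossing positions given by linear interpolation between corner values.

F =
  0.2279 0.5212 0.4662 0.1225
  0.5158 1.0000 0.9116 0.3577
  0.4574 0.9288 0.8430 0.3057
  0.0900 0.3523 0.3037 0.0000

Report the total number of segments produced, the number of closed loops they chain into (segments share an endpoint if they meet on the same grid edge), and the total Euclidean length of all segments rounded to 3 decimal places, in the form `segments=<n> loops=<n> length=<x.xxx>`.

cell (0,0): code 0100 → (0.006,1.000)–(1.000,0.017)
cell (0,1): code 1100 → (0.130,2.000)–(0.006,1.000)
cell (0,2): code 1000 → (1.000,2.700)–(0.130,2.000)
cell (1,0): code 0110 → (1.000,0.017)–(2.000,0.141)
cell (1,2): code 1001 → (2.000,2.594)–(1.000,2.700)
cell (2,0): code 0010 → (2.000,0.141)–(2.702,1.000)
cell (2,1): code 0011 → (2.702,1.000)–(2.592,2.000)
cell (2,2): code 0001 → (2.592,2.000)–(2.000,2.594)
total: 8 segments, chained into 1 closed loop(s), length Σ = 8.489194

segments=8 loops=1 length=8.489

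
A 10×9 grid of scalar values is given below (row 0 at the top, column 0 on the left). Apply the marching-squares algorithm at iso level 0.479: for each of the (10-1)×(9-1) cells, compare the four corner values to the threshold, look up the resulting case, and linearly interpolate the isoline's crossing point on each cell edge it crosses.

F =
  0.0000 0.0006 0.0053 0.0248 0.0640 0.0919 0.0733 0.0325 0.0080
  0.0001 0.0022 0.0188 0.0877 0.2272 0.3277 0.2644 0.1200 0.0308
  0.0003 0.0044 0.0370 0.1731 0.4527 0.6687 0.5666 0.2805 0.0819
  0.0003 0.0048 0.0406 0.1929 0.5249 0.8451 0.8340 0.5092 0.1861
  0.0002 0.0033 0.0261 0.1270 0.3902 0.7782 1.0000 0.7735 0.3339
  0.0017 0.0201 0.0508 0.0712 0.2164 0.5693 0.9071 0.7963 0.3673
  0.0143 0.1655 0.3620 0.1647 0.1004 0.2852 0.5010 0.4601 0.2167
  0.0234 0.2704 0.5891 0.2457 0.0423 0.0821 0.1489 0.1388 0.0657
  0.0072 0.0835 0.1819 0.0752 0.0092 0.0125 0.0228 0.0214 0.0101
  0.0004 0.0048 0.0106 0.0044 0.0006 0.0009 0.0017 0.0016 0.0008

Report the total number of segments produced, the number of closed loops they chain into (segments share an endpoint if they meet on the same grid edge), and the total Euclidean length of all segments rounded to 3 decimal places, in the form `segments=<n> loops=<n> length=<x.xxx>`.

cell (1,4): code 0100 → (1.444,5.000)–(2.000,4.122)
cell (1,5): code 1100 → (1.710,6.000)–(1.444,5.000)
cell (1,6): code 1000 → (2.000,6.306)–(1.710,6.000)
cell (2,3): code 0100 → (2.364,4.000)–(3.000,3.862)
cell (2,4): code 1110 → (2.000,4.122)–(2.364,4.000)
cell (2,6): code 1101 → (2.868,7.000)–(2.000,6.306)
cell (2,7): code 1000 → (3.000,7.093)–(2.868,7.000)
cell (3,3): code 0010 → (3.000,3.862)–(3.341,4.000)
cell (3,4): code 0111 → (3.341,4.000)–(4.000,4.229)
cell (3,7): code 1001 → (4.000,7.670)–(3.000,7.093)
cell (4,4): code 0110 → (4.000,4.229)–(5.000,4.744)
cell (4,7): code 1001 → (5.000,7.740)–(4.000,7.670)
cell (5,4): code 0010 → (5.000,4.744)–(5.318,5.000)
cell (5,5): code 0111 → (5.318,5.000)–(6.000,5.898)
cell (5,6): code 1011 → (6.000,6.538)–(5.944,7.000)
cell (5,7): code 0001 → (5.944,7.000)–(5.000,7.740)
cell (6,1): code 0100 → (6.515,2.000)–(7.000,1.655)
cell (6,2): code 1000 → (7.000,2.321)–(6.515,2.000)
cell (6,5): code 0010 → (6.000,5.898)–(6.062,6.000)
cell (6,6): code 0001 → (6.062,6.000)–(6.000,6.538)
cell (7,1): code 0010 → (7.000,1.655)–(7.270,2.000)
cell (7,2): code 0001 → (7.270,2.000)–(7.000,2.321)
total: 22 segments, chained into 2 closed loop(s), length Σ = 15.047062

segments=22 loops=2 length=15.047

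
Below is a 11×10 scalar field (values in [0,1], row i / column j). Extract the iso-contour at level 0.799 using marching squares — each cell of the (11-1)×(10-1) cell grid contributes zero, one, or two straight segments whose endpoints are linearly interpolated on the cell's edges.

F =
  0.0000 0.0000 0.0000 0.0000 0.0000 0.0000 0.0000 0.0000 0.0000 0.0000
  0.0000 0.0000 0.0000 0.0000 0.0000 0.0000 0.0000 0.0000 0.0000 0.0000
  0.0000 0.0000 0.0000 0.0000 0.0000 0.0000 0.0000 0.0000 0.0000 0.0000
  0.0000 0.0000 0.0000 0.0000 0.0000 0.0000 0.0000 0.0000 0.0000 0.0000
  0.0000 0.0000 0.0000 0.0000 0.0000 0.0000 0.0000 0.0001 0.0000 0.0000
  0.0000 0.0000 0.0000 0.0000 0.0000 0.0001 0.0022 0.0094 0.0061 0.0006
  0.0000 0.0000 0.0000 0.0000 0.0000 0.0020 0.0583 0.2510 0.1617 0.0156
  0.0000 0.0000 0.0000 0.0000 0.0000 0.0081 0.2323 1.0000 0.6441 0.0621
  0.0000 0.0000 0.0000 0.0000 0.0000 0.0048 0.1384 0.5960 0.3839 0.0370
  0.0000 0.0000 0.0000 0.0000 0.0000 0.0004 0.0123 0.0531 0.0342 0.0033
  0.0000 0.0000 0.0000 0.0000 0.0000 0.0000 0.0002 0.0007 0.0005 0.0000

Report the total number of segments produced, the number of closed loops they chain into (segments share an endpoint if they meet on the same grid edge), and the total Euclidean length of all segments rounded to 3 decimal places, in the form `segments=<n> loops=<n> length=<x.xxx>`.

cell (6,6): code 0100 → (6.732,7.000)–(7.000,6.738)
cell (6,7): code 1000 → (7.000,7.565)–(6.732,7.000)
cell (7,6): code 0010 → (7.000,6.738)–(7.498,7.000)
cell (7,7): code 0001 → (7.498,7.000)–(7.000,7.565)
total: 4 segments, chained into 1 closed loop(s), length Σ = 2.315069

segments=4 loops=1 length=2.315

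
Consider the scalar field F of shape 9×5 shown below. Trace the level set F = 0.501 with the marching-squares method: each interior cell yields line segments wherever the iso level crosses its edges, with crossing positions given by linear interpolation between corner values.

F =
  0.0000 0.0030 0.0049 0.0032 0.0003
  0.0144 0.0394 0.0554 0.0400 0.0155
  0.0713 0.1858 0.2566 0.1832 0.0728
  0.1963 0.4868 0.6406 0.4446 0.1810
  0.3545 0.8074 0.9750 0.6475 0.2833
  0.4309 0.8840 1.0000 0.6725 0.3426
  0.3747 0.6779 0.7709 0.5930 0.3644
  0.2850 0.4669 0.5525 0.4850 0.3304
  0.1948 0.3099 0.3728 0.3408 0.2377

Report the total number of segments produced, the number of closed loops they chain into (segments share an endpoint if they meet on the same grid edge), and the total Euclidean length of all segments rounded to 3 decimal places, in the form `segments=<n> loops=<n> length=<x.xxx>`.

cell (2,1): code 0100 → (2.636,2.000)–(3.000,1.092)
cell (2,2): code 1000 → (3.000,2.712)–(2.636,2.000)
cell (3,0): code 0100 → (3.044,1.000)–(4.000,0.323)
cell (3,1): code 1110 → (3.000,1.092)–(3.044,1.000)
cell (3,2): code 1101 → (3.278,3.000)–(3.000,2.712)
cell (3,3): code 1000 → (4.000,3.402)–(3.278,3.000)
cell (4,0): code 0110 → (4.000,0.323)–(5.000,0.155)
cell (4,3): code 1001 → (5.000,3.520)–(4.000,3.402)
cell (5,0): code 0110 → (5.000,0.155)–(6.000,0.417)
cell (5,3): code 1001 → (6.000,3.402)–(5.000,3.520)
cell (6,0): code 0010 → (6.000,0.417)–(6.838,1.000)
cell (6,1): code 0111 → (6.838,1.000)–(7.000,1.398)
cell (6,2): code 1011 → (7.000,2.763)–(6.852,3.000)
cell (6,3): code 0001 → (6.852,3.000)–(6.000,3.402)
cell (7,1): code 0010 → (7.000,1.398)–(7.287,2.000)
cell (7,2): code 0001 → (7.287,2.000)–(7.000,2.763)
total: 16 segments, chained into 1 closed loop(s), length Σ = 12.493376

segments=16 loops=1 length=12.493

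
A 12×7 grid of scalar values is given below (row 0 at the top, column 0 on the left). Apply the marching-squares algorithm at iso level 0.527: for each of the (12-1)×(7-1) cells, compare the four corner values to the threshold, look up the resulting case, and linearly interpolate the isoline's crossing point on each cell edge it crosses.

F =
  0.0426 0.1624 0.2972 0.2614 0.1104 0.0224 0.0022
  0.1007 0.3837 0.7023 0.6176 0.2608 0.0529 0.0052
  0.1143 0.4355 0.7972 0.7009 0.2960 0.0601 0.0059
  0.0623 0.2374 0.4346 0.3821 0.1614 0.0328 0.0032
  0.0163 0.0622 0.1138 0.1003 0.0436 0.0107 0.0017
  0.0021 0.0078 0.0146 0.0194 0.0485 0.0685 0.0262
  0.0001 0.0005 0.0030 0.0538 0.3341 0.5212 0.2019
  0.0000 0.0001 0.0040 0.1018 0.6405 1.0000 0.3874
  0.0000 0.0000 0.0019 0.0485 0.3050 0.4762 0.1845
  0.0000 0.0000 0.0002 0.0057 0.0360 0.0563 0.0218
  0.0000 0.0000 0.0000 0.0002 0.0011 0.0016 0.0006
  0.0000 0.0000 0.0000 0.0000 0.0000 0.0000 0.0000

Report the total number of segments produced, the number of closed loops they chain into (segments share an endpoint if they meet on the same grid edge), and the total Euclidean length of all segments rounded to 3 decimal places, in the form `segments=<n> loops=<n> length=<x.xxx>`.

segments=14 loops=2 length=12.469

cell (0,1): code 0100 → (0.567,2.000)–(1.000,1.450)
cell (0,2): code 1100 → (0.746,3.000)–(0.567,2.000)
cell (0,3): code 1000 → (1.000,3.254)–(0.746,3.000)
cell (1,1): code 0110 → (1.000,1.450)–(2.000,1.253)
cell (1,3): code 1001 → (2.000,3.429)–(1.000,3.254)
cell (2,1): code 0010 → (2.000,1.253)–(2.745,2.000)
cell (2,2): code 0011 → (2.745,2.000)–(2.545,3.000)
cell (2,3): code 0001 → (2.545,3.000)–(2.000,3.429)
cell (6,3): code 0100 → (6.630,4.000)–(7.000,3.789)
cell (6,4): code 1100 → (6.012,5.000)–(6.630,4.000)
cell (6,5): code 1000 → (7.000,5.772)–(6.012,5.000)
cell (7,3): code 0010 → (7.000,3.789)–(7.338,4.000)
cell (7,4): code 0011 → (7.338,4.000)–(7.903,5.000)
cell (7,5): code 0001 → (7.903,5.000)–(7.000,5.772)
total: 14 segments, chained into 2 closed loop(s), length Σ = 12.469173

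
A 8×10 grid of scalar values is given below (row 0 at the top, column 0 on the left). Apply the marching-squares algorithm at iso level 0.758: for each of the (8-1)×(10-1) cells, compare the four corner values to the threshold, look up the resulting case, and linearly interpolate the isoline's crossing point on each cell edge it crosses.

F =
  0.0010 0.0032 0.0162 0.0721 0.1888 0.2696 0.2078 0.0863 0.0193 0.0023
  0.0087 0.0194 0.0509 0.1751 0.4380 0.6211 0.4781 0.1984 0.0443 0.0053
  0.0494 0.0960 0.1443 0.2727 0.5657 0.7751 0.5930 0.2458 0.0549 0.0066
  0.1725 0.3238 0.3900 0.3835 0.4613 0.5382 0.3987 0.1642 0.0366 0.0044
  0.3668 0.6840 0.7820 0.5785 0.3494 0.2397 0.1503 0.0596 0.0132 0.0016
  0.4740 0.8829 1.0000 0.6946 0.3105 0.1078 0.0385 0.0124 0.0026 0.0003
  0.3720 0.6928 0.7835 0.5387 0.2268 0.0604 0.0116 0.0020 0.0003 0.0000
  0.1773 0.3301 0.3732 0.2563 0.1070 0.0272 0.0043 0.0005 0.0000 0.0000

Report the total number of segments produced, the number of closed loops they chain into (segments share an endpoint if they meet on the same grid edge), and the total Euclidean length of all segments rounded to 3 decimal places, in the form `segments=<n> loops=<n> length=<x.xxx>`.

cell (1,4): code 0100 → (1.889,5.000)–(2.000,4.918)
cell (1,5): code 1000 → (2.000,5.094)–(1.889,5.000)
cell (2,4): code 0010 → (2.000,4.918)–(2.072,5.000)
cell (2,5): code 0001 → (2.072,5.000)–(2.000,5.094)
cell (3,1): code 0100 → (3.939,2.000)–(4.000,1.755)
cell (3,2): code 1000 → (4.000,2.118)–(3.939,2.000)
cell (4,0): code 0100 → (4.372,1.000)–(5.000,0.695)
cell (4,1): code 1110 → (4.000,1.755)–(4.372,1.000)
cell (4,2): code 1001 → (5.000,2.792)–(4.000,2.118)
cell (5,0): code 0010 → (5.000,0.695)–(5.657,1.000)
cell (5,1): code 0111 → (5.657,1.000)–(6.000,1.719)
cell (5,2): code 1001 → (6.000,2.104)–(5.000,2.792)
cell (6,1): code 0010 → (6.000,1.719)–(6.062,2.000)
cell (6,2): code 0001 → (6.062,2.000)–(6.000,2.104)
total: 14 segments, chained into 2 closed loop(s), length Σ = 6.786503

segments=14 loops=2 length=6.787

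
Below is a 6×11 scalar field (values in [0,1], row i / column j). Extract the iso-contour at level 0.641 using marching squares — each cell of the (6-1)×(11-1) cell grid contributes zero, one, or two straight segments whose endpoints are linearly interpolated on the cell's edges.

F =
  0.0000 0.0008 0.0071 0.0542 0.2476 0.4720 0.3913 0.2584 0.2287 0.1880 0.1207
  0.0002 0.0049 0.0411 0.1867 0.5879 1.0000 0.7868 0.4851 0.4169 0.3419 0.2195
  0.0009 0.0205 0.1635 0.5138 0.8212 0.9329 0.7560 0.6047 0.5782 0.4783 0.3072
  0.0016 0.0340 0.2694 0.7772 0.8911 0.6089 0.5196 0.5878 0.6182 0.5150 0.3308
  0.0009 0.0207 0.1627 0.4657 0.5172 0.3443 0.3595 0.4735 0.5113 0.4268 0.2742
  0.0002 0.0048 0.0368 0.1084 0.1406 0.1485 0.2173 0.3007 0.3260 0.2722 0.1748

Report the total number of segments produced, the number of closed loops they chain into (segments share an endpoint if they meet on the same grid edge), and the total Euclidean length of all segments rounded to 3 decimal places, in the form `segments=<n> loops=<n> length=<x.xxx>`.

segments=14 loops=1 length=11.033

cell (0,4): code 0100 → (0.320,5.000)–(1.000,4.129)
cell (0,5): code 1100 → (0.631,6.000)–(0.320,5.000)
cell (0,6): code 1000 → (1.000,6.483)–(0.631,6.000)
cell (1,3): code 0100 → (1.228,4.000)–(2.000,3.414)
cell (1,4): code 1110 → (1.000,4.129)–(1.228,4.000)
cell (1,6): code 1001 → (2.000,6.760)–(1.000,6.483)
cell (2,2): code 0100 → (2.483,3.000)–(3.000,2.732)
cell (2,3): code 1110 → (2.000,3.414)–(2.483,3.000)
cell (2,4): code 1011 → (3.000,4.886)–(2.901,5.000)
cell (2,5): code 0011 → (2.901,5.000)–(2.486,6.000)
cell (2,6): code 0001 → (2.486,6.000)–(2.000,6.760)
cell (3,2): code 0010 → (3.000,2.732)–(3.437,3.000)
cell (3,3): code 0011 → (3.437,3.000)–(3.669,4.000)
cell (3,4): code 0001 → (3.669,4.000)–(3.000,4.886)
total: 14 segments, chained into 1 closed loop(s), length Σ = 11.033021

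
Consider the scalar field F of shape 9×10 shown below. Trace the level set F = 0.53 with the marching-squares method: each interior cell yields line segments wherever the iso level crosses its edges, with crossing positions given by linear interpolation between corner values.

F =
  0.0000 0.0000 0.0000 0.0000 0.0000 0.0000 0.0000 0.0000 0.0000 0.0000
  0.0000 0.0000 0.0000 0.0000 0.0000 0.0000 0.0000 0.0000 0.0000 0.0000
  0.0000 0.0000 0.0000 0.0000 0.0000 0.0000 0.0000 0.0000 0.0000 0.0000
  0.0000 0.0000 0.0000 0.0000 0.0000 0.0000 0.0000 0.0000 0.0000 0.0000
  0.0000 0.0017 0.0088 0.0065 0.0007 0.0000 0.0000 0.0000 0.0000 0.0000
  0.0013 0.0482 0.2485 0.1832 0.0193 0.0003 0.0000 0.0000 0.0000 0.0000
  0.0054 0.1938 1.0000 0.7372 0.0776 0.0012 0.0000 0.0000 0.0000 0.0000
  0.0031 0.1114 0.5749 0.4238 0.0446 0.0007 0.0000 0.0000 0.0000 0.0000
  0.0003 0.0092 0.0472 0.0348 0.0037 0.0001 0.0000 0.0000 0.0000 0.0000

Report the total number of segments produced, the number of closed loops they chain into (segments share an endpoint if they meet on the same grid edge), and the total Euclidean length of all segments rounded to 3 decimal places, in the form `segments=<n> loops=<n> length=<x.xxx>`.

cell (5,1): code 0100 → (5.375,2.000)–(6.000,1.417)
cell (5,2): code 1100 → (5.626,3.000)–(5.375,2.000)
cell (5,3): code 1000 → (6.000,3.314)–(5.626,3.000)
cell (6,1): code 0110 → (6.000,1.417)–(7.000,1.903)
cell (6,2): code 1011 → (7.000,2.297)–(6.661,3.000)
cell (6,3): code 0001 → (6.661,3.000)–(6.000,3.314)
cell (7,1): code 0010 → (7.000,1.903)–(7.085,2.000)
cell (7,2): code 0001 → (7.085,2.000)–(7.000,2.297)
total: 8 segments, chained into 1 closed loop(s), length Σ = 5.436696

segments=8 loops=1 length=5.437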